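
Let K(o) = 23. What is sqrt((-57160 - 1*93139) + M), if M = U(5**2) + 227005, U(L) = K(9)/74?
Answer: sqrt(420043758)/74 ≈ 276.96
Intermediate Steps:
U(L) = 23/74
M = 16798393/74 (M = 23/74 + 227005 = 16798393/74 ≈ 2.2701e+5)
sqrt((-57160 - 1*93139) + M) = sqrt((-57160 - 1*93139) + 16798393/74) = sqrt((-57160 - 93139) + 16798393/74) = sqrt(-150299 + 16798393/74) = sqrt(5676267/74) = sqrt(420043758)/74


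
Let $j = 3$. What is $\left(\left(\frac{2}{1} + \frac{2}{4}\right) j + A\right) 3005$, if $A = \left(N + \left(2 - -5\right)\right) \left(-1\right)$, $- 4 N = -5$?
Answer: $- \frac{9015}{4} \approx -2253.8$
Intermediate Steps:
$N = \frac{5}{4}$ ($N = \left(- \frac{1}{4}\right) \left(-5\right) = \frac{5}{4} \approx 1.25$)
$A = - \frac{33}{4}$ ($A = \left(\frac{5}{4} + \left(2 - -5\right)\right) \left(-1\right) = \left(\frac{5}{4} + \left(2 + 5\right)\right) \left(-1\right) = \left(\frac{5}{4} + 7\right) \left(-1\right) = \frac{33}{4} \left(-1\right) = - \frac{33}{4} \approx -8.25$)
$\left(\left(\frac{2}{1} + \frac{2}{4}\right) j + A\right) 3005 = \left(\left(\frac{2}{1} + \frac{2}{4}\right) 3 - \frac{33}{4}\right) 3005 = \left(\left(2 \cdot 1 + 2 \cdot \frac{1}{4}\right) 3 - \frac{33}{4}\right) 3005 = \left(\left(2 + \frac{1}{2}\right) 3 - \frac{33}{4}\right) 3005 = \left(\frac{5}{2} \cdot 3 - \frac{33}{4}\right) 3005 = \left(\frac{15}{2} - \frac{33}{4}\right) 3005 = \left(- \frac{3}{4}\right) 3005 = - \frac{9015}{4}$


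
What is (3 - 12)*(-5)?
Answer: 45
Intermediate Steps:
(3 - 12)*(-5) = -9*(-5) = 45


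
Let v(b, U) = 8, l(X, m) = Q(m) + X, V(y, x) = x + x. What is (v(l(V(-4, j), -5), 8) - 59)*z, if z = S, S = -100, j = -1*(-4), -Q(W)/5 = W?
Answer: 5100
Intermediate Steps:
Q(W) = -5*W
j = 4
V(y, x) = 2*x
l(X, m) = X - 5*m (l(X, m) = -5*m + X = X - 5*m)
z = -100
(v(l(V(-4, j), -5), 8) - 59)*z = (8 - 59)*(-100) = -51*(-100) = 5100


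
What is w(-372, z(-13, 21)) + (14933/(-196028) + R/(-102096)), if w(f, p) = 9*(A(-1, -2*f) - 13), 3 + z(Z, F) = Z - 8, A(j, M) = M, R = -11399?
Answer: 32917668923989/5003418672 ≈ 6579.0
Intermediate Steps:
z(Z, F) = -11 + Z (z(Z, F) = -3 + (Z - 8) = -3 + (-8 + Z) = -11 + Z)
w(f, p) = -117 - 18*f (w(f, p) = 9*(-2*f - 13) = 9*(-13 - 2*f) = -117 - 18*f)
w(-372, z(-13, 21)) + (14933/(-196028) + R/(-102096)) = (-117 - 18*(-372)) + (14933/(-196028) - 11399/(-102096)) = (-117 + 6696) + (14933*(-1/196028) - 11399*(-1/102096)) = 6579 + (-14933/196028 + 11399/102096) = 6579 + 177480901/5003418672 = 32917668923989/5003418672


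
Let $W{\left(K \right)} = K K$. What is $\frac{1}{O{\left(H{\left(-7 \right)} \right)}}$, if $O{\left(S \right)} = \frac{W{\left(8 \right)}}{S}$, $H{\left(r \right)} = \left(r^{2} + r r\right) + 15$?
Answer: $\frac{113}{64} \approx 1.7656$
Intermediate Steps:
$W{\left(K \right)} = K^{2}$
$H{\left(r \right)} = 15 + 2 r^{2}$ ($H{\left(r \right)} = \left(r^{2} + r^{2}\right) + 15 = 2 r^{2} + 15 = 15 + 2 r^{2}$)
$O{\left(S \right)} = \frac{64}{S}$ ($O{\left(S \right)} = \frac{8^{2}}{S} = \frac{64}{S}$)
$\frac{1}{O{\left(H{\left(-7 \right)} \right)}} = \frac{1}{64 \frac{1}{15 + 2 \left(-7\right)^{2}}} = \frac{1}{64 \frac{1}{15 + 2 \cdot 49}} = \frac{1}{64 \frac{1}{15 + 98}} = \frac{1}{64 \cdot \frac{1}{113}} = \frac{1}{\frac{64}{113}} = \frac{113}{64}$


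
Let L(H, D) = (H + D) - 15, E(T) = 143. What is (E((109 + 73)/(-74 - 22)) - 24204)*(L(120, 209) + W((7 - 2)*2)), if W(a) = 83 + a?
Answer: -9792827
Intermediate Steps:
L(H, D) = -15 + D + H (L(H, D) = (D + H) - 15 = -15 + D + H)
(E((109 + 73)/(-74 - 22)) - 24204)*(L(120, 209) + W((7 - 2)*2)) = (143 - 24204)*((-15 + 209 + 120) + (83 + (7 - 2)*2)) = -24061*(314 + (83 + 5*2)) = -24061*(314 + (83 + 10)) = -24061*(314 + 93) = -24061*407 = -9792827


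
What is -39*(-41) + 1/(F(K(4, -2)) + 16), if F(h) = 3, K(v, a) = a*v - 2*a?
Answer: 30382/19 ≈ 1599.1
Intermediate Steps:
K(v, a) = -2*a + a*v
-39*(-41) + 1/(F(K(4, -2)) + 16) = -39*(-41) + 1/(3 + 16) = 1599 + 1/19 = 30382/19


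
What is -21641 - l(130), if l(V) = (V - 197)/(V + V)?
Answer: -5626593/260 ≈ -21641.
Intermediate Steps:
l(V) = (-197 + V)/(2*V) (l(V) = (-197 + V)/((2*V)) = (-197 + V)*(1/(2*V)) = (-197 + V)/(2*V))
-21641 - l(130) = -21641 - (-197 + 130)/(2*130) = -21641 - (-67)/(2*130) = -21641 - 1*(-67/260) = -21641 + 67/260 = -5626593/260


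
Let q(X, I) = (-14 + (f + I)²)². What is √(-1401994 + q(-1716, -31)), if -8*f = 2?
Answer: 3*I*√13524407/16 ≈ 689.54*I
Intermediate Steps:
f = -¼ (f = -⅛*2 = -¼ ≈ -0.25000)
q(X, I) = (-14 + (-¼ + I)²)²
√(-1401994 + q(-1716, -31)) = √(-1401994 + (-224 + (-1 + 4*(-31))²)²/256) = √(-1401994 + (-224 + (-1 - 124)²)²/256) = √(-1401994 + (-224 + (-125)²)²/256) = √(-1401994 + (-224 + 15625)²/256) = √(-1401994 + (1/256)*15401²) = √(-1401994 + (1/256)*237190801) = √(-1401994 + 237190801/256) = √(-121719663/256) = 3*I*√13524407/16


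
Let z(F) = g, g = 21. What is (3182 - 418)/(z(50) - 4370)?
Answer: -2764/4349 ≈ -0.63555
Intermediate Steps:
z(F) = 21
(3182 - 418)/(z(50) - 4370) = (3182 - 418)/(21 - 4370) = 2764/(-4349) = 2764*(-1/4349) = -2764/4349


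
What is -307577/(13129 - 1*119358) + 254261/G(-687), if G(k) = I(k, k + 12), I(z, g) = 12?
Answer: 27013582693/1274748 ≈ 21191.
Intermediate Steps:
G(k) = 12
-307577/(13129 - 1*119358) + 254261/G(-687) = -307577/(13129 - 1*119358) + 254261/12 = -307577/(13129 - 119358) + 254261*(1/12) = -307577/(-106229) + 254261/12 = -307577*(-1/106229) + 254261/12 = 307577/106229 + 254261/12 = 27013582693/1274748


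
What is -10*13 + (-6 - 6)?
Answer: -142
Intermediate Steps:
-10*13 + (-6 - 6) = -130 - 12 = -142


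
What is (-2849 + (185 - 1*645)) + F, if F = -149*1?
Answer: -3458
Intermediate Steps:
F = -149
(-2849 + (185 - 1*645)) + F = (-2849 + (185 - 1*645)) - 149 = (-2849 + (185 - 645)) - 149 = (-2849 - 460) - 149 = -3309 - 149 = -3458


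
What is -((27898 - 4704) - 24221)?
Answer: 1027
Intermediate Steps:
-((27898 - 4704) - 24221) = -(23194 - 24221) = -1*(-1027) = 1027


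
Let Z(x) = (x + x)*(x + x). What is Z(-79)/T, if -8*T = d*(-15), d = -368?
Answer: -12482/345 ≈ -36.180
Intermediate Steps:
T = -690 (T = -(-46)*(-15) = -⅛*5520 = -690)
Z(x) = 4*x² (Z(x) = (2*x)*(2*x) = 4*x²)
Z(-79)/T = (4*(-79)²)/(-690) = (4*6241)*(-1/690) = 24964*(-1/690) = -12482/345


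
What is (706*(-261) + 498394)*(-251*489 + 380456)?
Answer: 80956125776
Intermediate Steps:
(706*(-261) + 498394)*(-251*489 + 380456) = (-184266 + 498394)*(-122739 + 380456) = 314128*257717 = 80956125776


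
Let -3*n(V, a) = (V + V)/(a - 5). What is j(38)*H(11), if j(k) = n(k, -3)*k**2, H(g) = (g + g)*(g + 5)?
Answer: 4828736/3 ≈ 1.6096e+6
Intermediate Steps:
n(V, a) = -2*V/(3*(-5 + a)) (n(V, a) = -(V + V)/(3*(a - 5)) = -2*V/(3*(-5 + a)))
H(g) = 2*g*(5 + g) (H(g) = (2*g)*(5 + g) = 2*g*(5 + g))
j(k) = k**3/12 (j(k) = (-2*k/(-15 + 3*(-3)))*k**2 = (-2*k/(-15 - 9))*k**2 = (-2*k/(-24))*k**2 = (-2*k*(-1/24))*k**2 = (k/12)*k**2 = k**3/12)
j(38)*H(11) = ((1/12)*38**3)*(2*11*(5 + 11)) = ((1/12)*54872)*(2*11*16) = (13718/3)*352 = 4828736/3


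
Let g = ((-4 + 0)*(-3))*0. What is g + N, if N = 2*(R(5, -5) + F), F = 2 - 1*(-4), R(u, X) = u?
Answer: 22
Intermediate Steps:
F = 6 (F = 2 + 4 = 6)
N = 22 (N = 2*(5 + 6) = 2*11 = 22)
g = 0 (g = -4*(-3)*0 = 12*0 = 0)
g + N = 0 + 22 = 22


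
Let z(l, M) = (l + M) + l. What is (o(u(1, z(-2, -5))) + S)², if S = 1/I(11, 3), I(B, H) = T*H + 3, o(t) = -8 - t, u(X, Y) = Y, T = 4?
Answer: 256/225 ≈ 1.1378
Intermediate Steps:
z(l, M) = M + 2*l (z(l, M) = (M + l) + l = M + 2*l)
I(B, H) = 3 + 4*H (I(B, H) = 4*H + 3 = 3 + 4*H)
S = 1/15 (S = 1/(3 + 4*3) = 1/(3 + 12) = 1/15 ≈ 0.066667)
(o(u(1, z(-2, -5))) + S)² = ((-8 - (-5 + 2*(-2))) + 1/15)² = ((-8 - (-5 - 4)) + 1/15)² = ((-8 - 1*(-9)) + 1/15)² = ((-8 + 9) + 1/15)² = (1 + 1/15)² = (16/15)² = 256/225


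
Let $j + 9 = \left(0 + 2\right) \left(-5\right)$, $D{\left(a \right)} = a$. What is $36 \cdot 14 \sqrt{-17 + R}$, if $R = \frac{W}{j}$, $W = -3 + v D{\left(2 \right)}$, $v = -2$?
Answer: $\frac{1008 i \sqrt{1501}}{19} \approx 2055.4 i$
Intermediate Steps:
$j = -19$ ($j = -9 + \left(0 + 2\right) \left(-5\right) = -9 + 2 \left(-5\right) = -9 - 10 = -19$)
$W = -7$ ($W = -3 - 4 = -7$)
$R = \frac{7}{19}$ ($R = - \frac{7}{-19} = \left(-7\right) \left(- \frac{1}{19}\right) = \frac{7}{19} \approx 0.36842$)
$36 \cdot 14 \sqrt{-17 + R} = 36 \cdot 14 \sqrt{-17 + \frac{7}{19}} = 504 \sqrt{- \frac{316}{19}} = 504 \frac{2 i \sqrt{1501}}{19} = \frac{1008 i \sqrt{1501}}{19}$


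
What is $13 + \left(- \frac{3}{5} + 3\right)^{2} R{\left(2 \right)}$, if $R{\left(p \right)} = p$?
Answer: $\frac{613}{25} \approx 24.52$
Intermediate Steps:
$13 + \left(- \frac{3}{5} + 3\right)^{2} R{\left(2 \right)} = 13 + \left(- \frac{3}{5} + 3\right)^{2} \cdot 2 = 13 + \left(\frac{12}{5}\right)^{2} \cdot 2 = 13 + \frac{144}{25} \cdot 2 = 13 + \frac{288}{25} = \frac{613}{25}$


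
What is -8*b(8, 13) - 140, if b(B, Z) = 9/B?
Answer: -149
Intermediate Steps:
-8*b(8, 13) - 140 = -72/8 - 140 = -8*9/8 - 140 = -9 - 140 = -149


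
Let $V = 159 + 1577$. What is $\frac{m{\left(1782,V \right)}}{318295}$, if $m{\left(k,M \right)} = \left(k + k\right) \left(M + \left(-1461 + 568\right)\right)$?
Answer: $\frac{3004452}{318295} \approx 9.4392$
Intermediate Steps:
$V = 1736$
$m{\left(k,M \right)} = 2 k \left(-893 + M\right)$ ($m{\left(k,M \right)} = 2 k \left(M - 893\right) = 2 k \left(-893 + M\right)$)
$\frac{m{\left(1782,V \right)}}{318295} = \frac{2 \cdot 1782 \left(-893 + 1736\right)}{318295} = 2 \cdot 1782 \cdot 843 \cdot \frac{1}{318295} = 3004452 \cdot \frac{1}{318295} = \frac{3004452}{318295}$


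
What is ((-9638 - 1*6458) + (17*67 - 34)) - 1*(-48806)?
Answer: 33815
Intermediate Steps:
((-9638 - 1*6458) + (17*67 - 34)) - 1*(-48806) = ((-9638 - 6458) + (1139 - 34)) + 48806 = (-16096 + 1105) + 48806 = -14991 + 48806 = 33815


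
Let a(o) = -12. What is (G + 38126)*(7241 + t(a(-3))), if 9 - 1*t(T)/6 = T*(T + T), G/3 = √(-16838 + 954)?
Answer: 212247442 + 634638*I*√11 ≈ 2.1225e+8 + 2.1049e+6*I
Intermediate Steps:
G = 114*I*√11 (G = 3*√(-16838 + 954) = 3*√(-15884) = 3*(38*I*√11) = 114*I*√11 ≈ 378.1*I)
t(T) = 54 - 12*T² (t(T) = 54 - 6*T*(T + T) = 54 - 6*T*2*T = 54 - 12*T²)
(G + 38126)*(7241 + t(a(-3))) = (114*I*√11 + 38126)*(7241 + (54 - 12*(-12)²)) = (38126 + 114*I*√11)*(7241 + (54 - 12*144)) = (38126 + 114*I*√11)*(7241 + (54 - 1728)) = (38126 + 114*I*√11)*(7241 - 1674) = (38126 + 114*I*√11)*5567 = 212247442 + 634638*I*√11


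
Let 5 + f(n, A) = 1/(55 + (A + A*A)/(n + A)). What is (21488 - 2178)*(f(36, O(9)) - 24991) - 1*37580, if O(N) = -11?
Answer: -143364874430/297 ≈ -4.8271e+8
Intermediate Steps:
f(n, A) = -5 + 1/(55 + (A + A²)/(A + n)) (f(n, A) = -5 + 1/(55 + (A + A*A)/(n + A)) = -5 + 1/(55 + (A + A²)/(A + n)))
(21488 - 2178)*(f(36, O(9)) - 24991) - 1*37580 = (21488 - 2178)*((-279*(-11) - 274*36 - 5*(-11)²)/((-11)² + 55*36 + 56*(-11)) - 24991) - 1*37580 = 19310*((3069 - 9864 - 5*121)/(121 + 1980 - 616) - 24991) - 37580 = 19310*((3069 - 9864 - 605)/1485 - 24991) - 37580 = 19310*((1/1485)*(-7400) - 24991) - 37580 = 19310*(-1480/297 - 24991) - 37580 = 19310*(-7423807/297) - 37580 = -143353713170/297 - 37580 = -143364874430/297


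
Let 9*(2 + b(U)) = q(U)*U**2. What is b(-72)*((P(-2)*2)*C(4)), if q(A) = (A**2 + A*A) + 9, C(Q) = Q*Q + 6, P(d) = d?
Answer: -525989200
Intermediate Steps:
C(Q) = 6 + Q**2 (C(Q) = Q**2 + 6 = 6 + Q**2)
q(A) = 9 + 2*A**2 (q(A) = (A**2 + A**2) + 9 = 2*A**2 + 9 = 9 + 2*A**2)
b(U) = -2 + U**2*(9 + 2*U**2)/9 (b(U) = -2 + ((9 + 2*U**2)*U**2)/9 = -2 + (U**2*(9 + 2*U**2))/9 = -2 + U**2*(9 + 2*U**2)/9)
b(-72)*((P(-2)*2)*C(4)) = (-2 + (-72)**2 + (2/9)*(-72)**4)*((-2*2)*(6 + 4**2)) = (-2 + 5184 + (2/9)*26873856)*(-4*(6 + 16)) = (-2 + 5184 + 5971968)*(-4*22) = 5977150*(-88) = -525989200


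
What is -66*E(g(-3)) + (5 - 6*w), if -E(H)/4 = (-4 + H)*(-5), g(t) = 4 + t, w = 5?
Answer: 3935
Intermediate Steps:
E(H) = -80 + 20*H (E(H) = -4*(-4 + H)*(-5) = -4*(20 - 5*H) = -80 + 20*H)
-66*E(g(-3)) + (5 - 6*w) = -66*(-80 + 20*(4 - 3)) + (5 - 6*5) = -66*(-80 + 20*1) + (5 - 30) = -66*(-80 + 20) - 25 = -66*(-60) - 25 = 3960 - 25 = 3935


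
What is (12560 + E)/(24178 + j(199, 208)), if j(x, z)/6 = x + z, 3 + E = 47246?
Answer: 59803/26620 ≈ 2.2465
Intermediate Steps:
E = 47243 (E = -3 + 47246 = 47243)
j(x, z) = 6*x + 6*z (j(x, z) = 6*(x + z) = 6*x + 6*z)
(12560 + E)/(24178 + j(199, 208)) = (12560 + 47243)/(24178 + (6*199 + 6*208)) = 59803/(24178 + (1194 + 1248)) = 59803/(24178 + 2442) = 59803/26620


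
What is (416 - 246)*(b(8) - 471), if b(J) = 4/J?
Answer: -79985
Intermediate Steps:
(416 - 246)*(b(8) - 471) = (416 - 246)*(4/8 - 471) = 170*(4*(⅛) - 471) = 170*(½ - 471) = 170*(-941/2) = -79985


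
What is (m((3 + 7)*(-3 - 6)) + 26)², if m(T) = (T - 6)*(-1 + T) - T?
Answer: 78357904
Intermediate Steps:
m(T) = -T + (-1 + T)*(-6 + T) (m(T) = (-6 + T)*(-1 + T) - T = (-1 + T)*(-6 + T) - T = -T + (-1 + T)*(-6 + T))
(m((3 + 7)*(-3 - 6)) + 26)² = ((6 + ((3 + 7)*(-3 - 6))² - 8*(3 + 7)*(-3 - 6)) + 26)² = ((6 + (10*(-9))² - 80*(-9)) + 26)² = ((6 + (-90)² - 8*(-90)) + 26)² = ((6 + 8100 + 720) + 26)² = (8826 + 26)² = 8852² = 78357904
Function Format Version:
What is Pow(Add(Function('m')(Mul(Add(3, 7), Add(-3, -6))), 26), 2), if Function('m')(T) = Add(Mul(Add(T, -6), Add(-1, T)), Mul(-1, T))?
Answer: 78357904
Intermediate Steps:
Function('m')(T) = Add(Mul(-1, T), Mul(Add(-1, T), Add(-6, T))) (Function('m')(T) = Add(Mul(Add(-6, T), Add(-1, T)), Mul(-1, T)) = Add(Mul(Add(-1, T), Add(-6, T)), Mul(-1, T)) = Add(Mul(-1, T), Mul(Add(-1, T), Add(-6, T))))
Pow(Add(Function('m')(Mul(Add(3, 7), Add(-3, -6))), 26), 2) = Pow(Add(Add(6, Pow(Mul(Add(3, 7), Add(-3, -6)), 2), Mul(-8, Mul(Add(3, 7), Add(-3, -6)))), 26), 2) = Pow(Add(Add(6, Pow(Mul(10, -9), 2), Mul(-8, Mul(10, -9))), 26), 2) = Pow(Add(Add(6, Pow(-90, 2), Mul(-8, -90)), 26), 2) = Pow(Add(Add(6, 8100, 720), 26), 2) = Pow(Add(8826, 26), 2) = Pow(8852, 2) = 78357904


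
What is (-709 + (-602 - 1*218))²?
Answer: 2337841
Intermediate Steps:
(-709 + (-602 - 1*218))² = (-709 + (-602 - 218))² = (-709 - 820)² = (-1529)² = 2337841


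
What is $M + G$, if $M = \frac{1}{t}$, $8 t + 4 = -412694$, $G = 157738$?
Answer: $\frac{32549078558}{206349} \approx 1.5774 \cdot 10^{5}$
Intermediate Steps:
$t = - \frac{206349}{4}$ ($t = - \frac{1}{2} + \frac{1}{8} \left(-412694\right) = - \frac{1}{2} - \frac{206347}{4} = - \frac{206349}{4} \approx -51587.0$)
$M = - \frac{4}{206349}$ ($M = \frac{1}{- \frac{206349}{4}} = - \frac{4}{206349} \approx -1.9385 \cdot 10^{-5}$)
$M + G = - \frac{4}{206349} + 157738 = \frac{32549078558}{206349}$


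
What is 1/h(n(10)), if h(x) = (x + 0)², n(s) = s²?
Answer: 1/10000 ≈ 0.00010000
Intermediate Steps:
h(x) = x²
1/h(n(10)) = 1/((10²)²) = 1/(100²) = 1/10000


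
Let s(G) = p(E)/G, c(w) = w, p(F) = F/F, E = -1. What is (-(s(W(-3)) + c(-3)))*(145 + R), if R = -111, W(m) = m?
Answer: 340/3 ≈ 113.33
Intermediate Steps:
p(F) = 1
s(G) = 1/G
(-(s(W(-3)) + c(-3)))*(145 + R) = (-(1/(-3) - 3))*(145 - 111) = -(-1/3 - 3)*34 = -1*(-10/3)*34 = (10/3)*34 = 340/3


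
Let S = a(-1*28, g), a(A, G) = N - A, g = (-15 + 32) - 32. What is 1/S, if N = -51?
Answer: -1/23 ≈ -0.043478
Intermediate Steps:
g = -15 (g = 17 - 32 = -15)
a(A, G) = -51 - A
S = -23 (S = -51 - (-1)*28 = -51 - 1*(-28) = -51 + 28 = -23)
1/S = 1/(-23) = -1/23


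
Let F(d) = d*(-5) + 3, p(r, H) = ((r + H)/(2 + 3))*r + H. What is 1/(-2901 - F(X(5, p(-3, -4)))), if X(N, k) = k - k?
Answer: -1/2904 ≈ -0.00034435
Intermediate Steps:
p(r, H) = H + r*(H/5 + r/5) (p(r, H) = ((H + r)/5)*r + H = ((H + r)*(1/5))*r + H = (H/5 + r/5)*r + H = r*(H/5 + r/5) + H = H + r*(H/5 + r/5))
X(N, k) = 0
F(d) = 3 - 5*d (F(d) = -5*d + 3 = 3 - 5*d)
1/(-2901 - F(X(5, p(-3, -4)))) = 1/(-2901 - (3 - 5*0)) = 1/(-2901 - (3 + 0)) = 1/(-2901 - 1*3) = 1/(-2901 - 3) = 1/(-2904) = -1/2904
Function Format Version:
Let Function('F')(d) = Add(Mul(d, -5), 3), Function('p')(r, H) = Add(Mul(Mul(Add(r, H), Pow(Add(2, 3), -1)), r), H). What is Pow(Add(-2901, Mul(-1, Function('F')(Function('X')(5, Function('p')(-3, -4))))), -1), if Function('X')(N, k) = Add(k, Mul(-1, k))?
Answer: Rational(-1, 2904) ≈ -0.00034435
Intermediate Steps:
Function('p')(r, H) = Add(H, Mul(r, Add(Mul(Rational(1, 5), H), Mul(Rational(1, 5), r)))) (Function('p')(r, H) = Add(Mul(Mul(Add(H, r), Pow(5, -1)), r), H) = Add(Mul(Mul(Add(H, r), Rational(1, 5)), r), H) = Add(Mul(Add(Mul(Rational(1, 5), H), Mul(Rational(1, 5), r)), r), H) = Add(Mul(r, Add(Mul(Rational(1, 5), H), Mul(Rational(1, 5), r))), H) = Add(H, Mul(r, Add(Mul(Rational(1, 5), H), Mul(Rational(1, 5), r)))))
Function('X')(N, k) = 0
Function('F')(d) = Add(3, Mul(-5, d)) (Function('F')(d) = Add(Mul(-5, d), 3) = Add(3, Mul(-5, d)))
Pow(Add(-2901, Mul(-1, Function('F')(Function('X')(5, Function('p')(-3, -4))))), -1) = Pow(Add(-2901, Mul(-1, Add(3, Mul(-5, 0)))), -1) = Pow(Add(-2901, Mul(-1, Add(3, 0))), -1) = Pow(Add(-2901, Mul(-1, 3)), -1) = Pow(Add(-2901, -3), -1) = Pow(-2904, -1) = Rational(-1, 2904)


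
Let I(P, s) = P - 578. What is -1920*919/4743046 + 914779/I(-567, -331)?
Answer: -2170429603217/2715393835 ≈ -799.31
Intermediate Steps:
I(P, s) = -578 + P
-1920*919/4743046 + 914779/I(-567, -331) = -1920*919/4743046 + 914779/(-578 - 567) = -1764480*1/4743046 + 914779/(-1145) = -882240/2371523 + 914779*(-1/1145) = -882240/2371523 - 914779/1145 = -2170429603217/2715393835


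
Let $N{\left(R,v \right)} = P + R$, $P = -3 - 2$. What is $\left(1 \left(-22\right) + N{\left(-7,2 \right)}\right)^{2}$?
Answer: $1156$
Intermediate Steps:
$P = -5$
$N{\left(R,v \right)} = -5 + R$
$\left(1 \left(-22\right) + N{\left(-7,2 \right)}\right)^{2} = \left(1 \left(-22\right) - 12\right)^{2} = \left(-22 - 12\right)^{2} = \left(-34\right)^{2} = 1156$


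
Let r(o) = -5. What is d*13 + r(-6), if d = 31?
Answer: 398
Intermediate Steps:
d*13 + r(-6) = 31*13 - 5 = 403 - 5 = 398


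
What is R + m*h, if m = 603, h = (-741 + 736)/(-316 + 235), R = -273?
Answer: -2122/9 ≈ -235.78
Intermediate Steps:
h = 5/81 (h = -5/(-81) = -5*(-1/81) = 5/81 ≈ 0.061728)
R + m*h = -273 + 603*(5/81) = -273 + 335/9 = -2122/9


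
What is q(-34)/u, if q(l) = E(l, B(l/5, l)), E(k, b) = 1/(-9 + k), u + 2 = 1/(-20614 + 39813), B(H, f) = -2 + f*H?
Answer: 19199/1651071 ≈ 0.011628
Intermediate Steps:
B(H, f) = -2 + H*f
u = -38397/19199 (u = -2 + 1/(-20614 + 39813) = -2 + 1/19199 = -38397/19199 ≈ -1.9999)
q(l) = 1/(-9 + l)
q(-34)/u = 1/((-9 - 34)*(-38397/19199)) = -19199/38397/(-43) = -1/43*(-19199/38397) = 19199/1651071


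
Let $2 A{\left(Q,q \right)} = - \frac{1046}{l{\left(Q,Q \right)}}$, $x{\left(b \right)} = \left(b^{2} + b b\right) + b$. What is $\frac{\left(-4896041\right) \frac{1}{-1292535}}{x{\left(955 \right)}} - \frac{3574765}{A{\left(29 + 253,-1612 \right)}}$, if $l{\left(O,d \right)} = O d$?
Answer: $\frac{670582297517466945454943}{1233695724104025} \approx 5.4356 \cdot 10^{8}$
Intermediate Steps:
$x{\left(b \right)} = b + 2 b^{2}$ ($x{\left(b \right)} = \left(b^{2} + b^{2}\right) + b = 2 b^{2} + b = b + 2 b^{2}$)
$A{\left(Q,q \right)} = - \frac{523}{Q^{2}}$ ($A{\left(Q,q \right)} = \frac{\left(-1046\right) \frac{1}{Q Q}}{2} = \frac{\left(-1046\right) \frac{1}{Q^{2}}}{2} = - \frac{523}{Q^{2}}$)
$\frac{\left(-4896041\right) \frac{1}{-1292535}}{x{\left(955 \right)}} - \frac{3574765}{A{\left(29 + 253,-1612 \right)}} = \frac{\left(-4896041\right) \frac{1}{-1292535}}{955 \left(1 + 2 \cdot 955\right)} - \frac{3574765}{\left(-523\right) \frac{1}{\left(29 + 253\right)^{2}}} = \frac{\left(-4896041\right) \left(- \frac{1}{1292535}\right)}{955 \left(1 + 1910\right)} - \frac{3574765}{\left(-523\right) \frac{1}{79524}} = \frac{4896041}{1292535 \cdot 955 \cdot 1911} - \frac{3574765}{\left(-523\right) \frac{1}{79524}} = \frac{4896041}{1292535 \cdot 1825005} - \frac{3574765}{- \frac{523}{79524}} = \frac{4896041}{1292535} \cdot \frac{1}{1825005} - - \frac{284279611860}{523} = \frac{4896041}{2358882837675} + \frac{284279611860}{523} = \frac{670582297517466945454943}{1233695724104025}$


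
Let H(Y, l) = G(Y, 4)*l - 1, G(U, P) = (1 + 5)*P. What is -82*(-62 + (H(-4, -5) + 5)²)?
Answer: -1098308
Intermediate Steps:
G(U, P) = 6*P
H(Y, l) = -1 + 24*l (H(Y, l) = (6*4)*l - 1 = 24*l - 1 = -1 + 24*l)
-82*(-62 + (H(-4, -5) + 5)²) = -82*(-62 + ((-1 + 24*(-5)) + 5)²) = -82*(-62 + ((-1 - 120) + 5)²) = -82*(-62 + (-121 + 5)²) = -82*(-62 + (-116)²) = -82*(-62 + 13456) = -82*13394 = -1098308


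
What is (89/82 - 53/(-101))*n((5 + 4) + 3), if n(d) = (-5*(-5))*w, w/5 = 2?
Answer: 1666875/4141 ≈ 402.53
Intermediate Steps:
w = 10 (w = 5*2 = 10)
n(d) = 250 (n(d) = -5*(-5)*10 = 25*10 = 250)
(89/82 - 53/(-101))*n((5 + 4) + 3) = (89/82 - 53/(-101))*250 = (89*(1/82) - 53*(-1/101))*250 = (89/82 + 53/101)*250 = (13335/8282)*250 = 1666875/4141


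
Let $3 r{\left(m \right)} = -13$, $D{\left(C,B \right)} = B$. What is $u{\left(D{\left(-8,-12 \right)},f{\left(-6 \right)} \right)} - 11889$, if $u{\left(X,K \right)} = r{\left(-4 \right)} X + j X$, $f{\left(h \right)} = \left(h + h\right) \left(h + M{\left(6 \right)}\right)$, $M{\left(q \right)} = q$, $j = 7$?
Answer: $-11921$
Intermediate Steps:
$r{\left(m \right)} = - \frac{13}{3}$ ($r{\left(m \right)} = \frac{1}{3} \left(-13\right) = - \frac{13}{3}$)
$f{\left(h \right)} = 2 h \left(6 + h\right)$ ($f{\left(h \right)} = \left(h + h\right) \left(h + 6\right) = 2 h \left(6 + h\right)$)
$u{\left(X,K \right)} = \frac{8 X}{3}$ ($u{\left(X,K \right)} = - \frac{13 X}{3} + 7 X = \frac{8 X}{3}$)
$u{\left(D{\left(-8,-12 \right)},f{\left(-6 \right)} \right)} - 11889 = \frac{8}{3} \left(-12\right) - 11889 = -32 - 11889 = -11921$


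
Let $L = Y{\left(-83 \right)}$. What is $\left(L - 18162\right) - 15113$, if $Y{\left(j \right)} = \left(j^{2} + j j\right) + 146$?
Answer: $-19351$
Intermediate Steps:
$Y{\left(j \right)} = 146 + 2 j^{2}$ ($Y{\left(j \right)} = \left(j^{2} + j^{2}\right) + 146 = 2 j^{2} + 146 = 146 + 2 j^{2}$)
$L = 13924$ ($L = 146 + 2 \left(-83\right)^{2} = 146 + 2 \cdot 6889 = 146 + 13778 = 13924$)
$\left(L - 18162\right) - 15113 = \left(13924 - 18162\right) - 15113 = -4238 - 15113 = -19351$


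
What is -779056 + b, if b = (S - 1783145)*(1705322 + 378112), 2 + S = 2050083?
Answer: 556142759168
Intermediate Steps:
S = 2050081 (S = -2 + 2050083 = 2050081)
b = 556143538224 (b = (2050081 - 1783145)*(1705322 + 378112) = 266936*2083434 = 556143538224)
-779056 + b = -779056 + 556143538224 = 556142759168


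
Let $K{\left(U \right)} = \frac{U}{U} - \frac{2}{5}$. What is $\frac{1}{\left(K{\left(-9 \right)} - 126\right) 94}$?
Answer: $- \frac{5}{58938} \approx -8.4835 \cdot 10^{-5}$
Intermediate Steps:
$K{\left(U \right)} = \frac{3}{5}$ ($K{\left(U \right)} = 1 - \frac{2}{5} = \frac{3}{5}$)
$\frac{1}{\left(K{\left(-9 \right)} - 126\right) 94} = \frac{1}{\left(\frac{3}{5} - 126\right) 94} = \frac{1}{\left(- \frac{627}{5}\right) 94} = \frac{1}{- \frac{58938}{5}} = - \frac{5}{58938}$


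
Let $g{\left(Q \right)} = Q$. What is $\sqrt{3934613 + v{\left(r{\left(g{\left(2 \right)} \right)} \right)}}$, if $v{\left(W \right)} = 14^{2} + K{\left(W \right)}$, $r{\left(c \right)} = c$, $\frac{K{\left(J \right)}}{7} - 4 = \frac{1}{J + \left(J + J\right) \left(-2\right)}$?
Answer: $\frac{\sqrt{141654090}}{6} \approx 1983.6$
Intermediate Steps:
$K{\left(J \right)} = 28 - \frac{7}{3 J}$ ($K{\left(J \right)} = 28 + \frac{7}{J + \left(J + J\right) \left(-2\right)} = 28 + \frac{7}{J + 2 J \left(-2\right)} = 28 + \frac{7}{J - 4 J} = 28 + \frac{7}{\left(-3\right) J} = 28 + 7 \left(- \frac{1}{3 J}\right) = 28 - \frac{7}{3 J}$)
$v{\left(W \right)} = 224 - \frac{7}{3 W}$ ($v{\left(W \right)} = 14^{2} + \left(28 - \frac{7}{3 W}\right) = 196 + \left(28 - \frac{7}{3 W}\right) = 224 - \frac{7}{3 W}$)
$\sqrt{3934613 + v{\left(r{\left(g{\left(2 \right)} \right)} \right)}} = \sqrt{3934613 + \left(224 - \frac{7}{3 \cdot 2}\right)} = \sqrt{3934613 + \left(224 - \frac{7}{6}\right)} = \sqrt{3934613 + \frac{1337}{6}} = \sqrt{\frac{23609015}{6}} = \frac{\sqrt{141654090}}{6}$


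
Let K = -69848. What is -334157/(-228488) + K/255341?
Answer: 69364552713/58342354408 ≈ 1.1889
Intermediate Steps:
-334157/(-228488) + K/255341 = -334157/(-228488) - 69848/255341 = -334157*(-1/228488) - 69848*1/255341 = 334157/228488 - 69848/255341 = 69364552713/58342354408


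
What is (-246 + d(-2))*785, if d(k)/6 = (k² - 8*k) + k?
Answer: -108330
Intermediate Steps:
d(k) = -42*k + 6*k² (d(k) = 6*((k² - 8*k) + k) = 6*(k² - 7*k) = -42*k + 6*k²)
(-246 + d(-2))*785 = (-246 + 6*(-2)*(-7 - 2))*785 = (-246 + 6*(-2)*(-9))*785 = (-246 + 108)*785 = -138*785 = -108330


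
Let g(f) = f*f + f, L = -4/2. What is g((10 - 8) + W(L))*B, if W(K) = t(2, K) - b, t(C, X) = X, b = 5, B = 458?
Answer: 9160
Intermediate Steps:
L = -2 (L = -4*½ = -2)
W(K) = -5 + K (W(K) = K - 1*5 = K - 5 = -5 + K)
g(f) = f + f² (g(f) = f² + f = f + f²)
g((10 - 8) + W(L))*B = (((10 - 8) + (-5 - 2))*(1 + ((10 - 8) + (-5 - 2))))*458 = ((2 - 7)*(1 + (2 - 7)))*458 = -5*(1 - 5)*458 = -5*(-4)*458 = 20*458 = 9160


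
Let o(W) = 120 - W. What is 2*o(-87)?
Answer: 414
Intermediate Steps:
2*o(-87) = 2*(120 - 1*(-87)) = 2*(120 + 87) = 2*207 = 414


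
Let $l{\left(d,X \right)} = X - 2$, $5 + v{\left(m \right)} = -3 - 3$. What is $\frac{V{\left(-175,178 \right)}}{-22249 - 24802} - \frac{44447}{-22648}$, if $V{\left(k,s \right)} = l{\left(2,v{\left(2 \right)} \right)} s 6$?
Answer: $\frac{2405720629}{1065611048} \approx 2.2576$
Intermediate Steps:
$v{\left(m \right)} = -11$ ($v{\left(m \right)} = -5 - 6 = -11$)
$l{\left(d,X \right)} = -2 + X$
$V{\left(k,s \right)} = - 78 s$ ($V{\left(k,s \right)} = \left(-2 - 11\right) s 6 = - 13 s 6 = - 78 s$)
$\frac{V{\left(-175,178 \right)}}{-22249 - 24802} - \frac{44447}{-22648} = \frac{\left(-78\right) 178}{-22249 - 24802} - \frac{44447}{-22648} = - \frac{13884}{-22249 - 24802} - - \frac{44447}{22648} = - \frac{13884}{-47051} + \frac{44447}{22648} = \left(-13884\right) \left(- \frac{1}{47051}\right) + \frac{44447}{22648} = \frac{13884}{47051} + \frac{44447}{22648} = \frac{2405720629}{1065611048}$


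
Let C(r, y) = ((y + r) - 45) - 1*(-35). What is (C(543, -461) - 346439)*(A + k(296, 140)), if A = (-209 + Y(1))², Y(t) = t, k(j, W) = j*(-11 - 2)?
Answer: -13652401672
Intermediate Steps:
k(j, W) = -13*j (k(j, W) = j*(-13) = -13*j)
C(r, y) = -10 + r + y (C(r, y) = ((r + y) - 45) + 35 = (-45 + r + y) + 35 = -10 + r + y)
A = 43264 (A = (-209 + 1)² = (-208)² = 43264)
(C(543, -461) - 346439)*(A + k(296, 140)) = ((-10 + 543 - 461) - 346439)*(43264 - 13*296) = (72 - 346439)*(43264 - 3848) = -346367*39416 = -13652401672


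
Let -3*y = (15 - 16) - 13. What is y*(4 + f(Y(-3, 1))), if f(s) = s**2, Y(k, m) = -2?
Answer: 112/3 ≈ 37.333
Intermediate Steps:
y = 14/3 (y = -((15 - 16) - 13)/3 = -(-1 - 13)/3 = -1/3*(-14) = 14/3 ≈ 4.6667)
y*(4 + f(Y(-3, 1))) = 14*(4 + (-2)**2)/3 = 14*(4 + 4)/3 = (14/3)*8 = 112/3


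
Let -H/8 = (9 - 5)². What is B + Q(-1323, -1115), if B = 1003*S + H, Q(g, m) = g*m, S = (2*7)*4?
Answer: 1531185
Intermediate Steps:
S = 56 (S = 14*4 = 56)
H = -128 (H = -8*(9 - 5)² = -8*4² = -8*16 = -128)
B = 56040 (B = 1003*56 - 128 = 56168 - 128 = 56040)
B + Q(-1323, -1115) = 56040 - 1323*(-1115) = 56040 + 1475145 = 1531185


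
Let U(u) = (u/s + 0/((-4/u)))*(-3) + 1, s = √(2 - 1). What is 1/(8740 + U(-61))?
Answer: 1/8924 ≈ 0.00011206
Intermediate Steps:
s = 1 (s = √1 = 1)
U(u) = 1 - 3*u (U(u) = (u/1 + 0/((-4/u)))*(-3) + 1 = (u*1 + 0*(-u/4))*(-3) + 1 = (u + 0)*(-3) + 1 = u*(-3) + 1 = -3*u + 1 = 1 - 3*u)
1/(8740 + U(-61)) = 1/(8740 + (1 - 3*(-61))) = 1/(8740 + (1 + 183)) = 1/(8740 + 184) = 1/8924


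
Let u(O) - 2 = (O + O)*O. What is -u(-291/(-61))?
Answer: -176804/3721 ≈ -47.515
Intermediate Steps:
u(O) = 2 + 2*O² (u(O) = 2 + (O + O)*O = 2 + (2*O)*O = 2 + 2*O²)
-u(-291/(-61)) = -(2 + 2*(-291/(-61))²) = -(2 + 2*(-291*(-1/61))²) = -(2 + 2*(291/61)²) = -(2 + 2*(84681/3721)) = -(2 + 169362/3721) = -1*176804/3721 = -176804/3721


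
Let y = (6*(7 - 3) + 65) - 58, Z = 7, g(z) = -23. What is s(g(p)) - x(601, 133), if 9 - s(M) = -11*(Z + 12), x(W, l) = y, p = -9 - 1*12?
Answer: 187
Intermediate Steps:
p = -21 (p = -9 - 12 = -21)
y = 31 (y = (6*4 + 65) - 58 = (24 + 65) - 58 = 89 - 58 = 31)
x(W, l) = 31
s(M) = 218 (s(M) = 9 - (-11)*(7 + 12) = 9 - (-11)*19 = 9 - 1*(-209) = 9 + 209 = 218)
s(g(p)) - x(601, 133) = 218 - 1*31 = 218 - 31 = 187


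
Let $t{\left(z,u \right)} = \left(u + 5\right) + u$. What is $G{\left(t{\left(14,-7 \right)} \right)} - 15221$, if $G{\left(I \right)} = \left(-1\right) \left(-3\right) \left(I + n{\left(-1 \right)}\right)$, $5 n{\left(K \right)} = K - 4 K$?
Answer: $- \frac{76231}{5} \approx -15246.0$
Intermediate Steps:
$n{\left(K \right)} = - \frac{3 K}{5}$ ($n{\left(K \right)} = \frac{K - 4 K}{5} = \frac{\left(-3\right) K}{5} = - \frac{3 K}{5}$)
$t{\left(z,u \right)} = 5 + 2 u$ ($t{\left(z,u \right)} = \left(5 + u\right) + u = 5 + 2 u$)
$G{\left(I \right)} = \frac{9}{5} + 3 I$ ($G{\left(I \right)} = \left(-1\right) \left(-3\right) \left(I - - \frac{3}{5}\right) = 3 \left(I + \frac{3}{5}\right) = 3 \left(\frac{3}{5} + I\right) = \frac{9}{5} + 3 I$)
$G{\left(t{\left(14,-7 \right)} \right)} - 15221 = \left(\frac{9}{5} + 3 \left(5 + 2 \left(-7\right)\right)\right) - 15221 = \left(\frac{9}{5} + 3 \left(5 - 14\right)\right) - 15221 = \left(\frac{9}{5} + 3 \left(-9\right)\right) - 15221 = \left(\frac{9}{5} - 27\right) - 15221 = - \frac{126}{5} - 15221 = - \frac{76231}{5}$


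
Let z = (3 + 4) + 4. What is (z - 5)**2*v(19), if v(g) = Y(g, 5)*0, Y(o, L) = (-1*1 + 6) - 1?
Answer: 0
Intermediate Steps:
z = 11 (z = 7 + 4 = 11)
Y(o, L) = 4 (Y(o, L) = (-1 + 6) - 1 = 5 - 1 = 4)
v(g) = 0 (v(g) = 4*0 = 0)
(z - 5)**2*v(19) = (11 - 5)**2*0 = 6**2*0 = 36*0 = 0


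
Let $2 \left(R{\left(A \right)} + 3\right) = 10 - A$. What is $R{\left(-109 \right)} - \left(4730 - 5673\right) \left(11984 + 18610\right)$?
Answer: $\frac{57700397}{2} \approx 2.885 \cdot 10^{7}$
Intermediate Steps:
$R{\left(A \right)} = 2 - \frac{A}{2}$ ($R{\left(A \right)} = -3 + \frac{10 - A}{2} = -3 - \left(-5 + \frac{A}{2}\right) = 2 - \frac{A}{2}$)
$R{\left(-109 \right)} - \left(4730 - 5673\right) \left(11984 + 18610\right) = \left(2 - - \frac{109}{2}\right) - \left(4730 - 5673\right) \left(11984 + 18610\right) = \left(2 + \frac{109}{2}\right) - \left(-943\right) 30594 = \frac{113}{2} - -28850142 = \frac{113}{2} + 28850142 = \frac{57700397}{2}$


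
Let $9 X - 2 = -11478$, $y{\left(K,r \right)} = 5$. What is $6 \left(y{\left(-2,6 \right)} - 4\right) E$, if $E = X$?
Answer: $- \frac{22952}{3} \approx -7650.7$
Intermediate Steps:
$X = - \frac{11476}{9}$ ($X = \frac{2}{9} + \frac{1}{9} \left(-11478\right) = \frac{2}{9} - \frac{3826}{3} = - \frac{11476}{9} \approx -1275.1$)
$E = - \frac{11476}{9} \approx -1275.1$
$6 \left(y{\left(-2,6 \right)} - 4\right) E = 6 \left(5 - 4\right) \left(- \frac{11476}{9}\right) = 6 \cdot 1 \left(- \frac{11476}{9}\right) = 6 \left(- \frac{11476}{9}\right) = - \frac{22952}{3}$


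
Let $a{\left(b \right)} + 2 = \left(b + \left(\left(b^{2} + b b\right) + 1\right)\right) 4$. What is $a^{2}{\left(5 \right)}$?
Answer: $49284$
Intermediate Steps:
$a{\left(b \right)} = 2 + 4 b + 8 b^{2}$ ($a{\left(b \right)} = -2 + \left(b + \left(\left(b^{2} + b b\right) + 1\right)\right) 4 = -2 + \left(b + \left(\left(b^{2} + b^{2}\right) + 1\right)\right) 4 = -2 + \left(b + \left(2 b^{2} + 1\right)\right) 4 = -2 + \left(b + \left(1 + 2 b^{2}\right)\right) 4 = -2 + \left(1 + b + 2 b^{2}\right) 4 = -2 + \left(4 + 4 b + 8 b^{2}\right) = 2 + 4 b + 8 b^{2}$)
$a^{2}{\left(5 \right)} = \left(2 + 4 \cdot 5 + 8 \cdot 5^{2}\right)^{2} = \left(2 + 20 + 8 \cdot 25\right)^{2} = \left(2 + 20 + 200\right)^{2} = 222^{2} = 49284$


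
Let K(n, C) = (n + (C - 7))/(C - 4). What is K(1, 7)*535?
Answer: 535/3 ≈ 178.33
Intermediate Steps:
K(n, C) = (-7 + C + n)/(-4 + C) (K(n, C) = (n + (-7 + C))/(-4 + C) = (-7 + C + n)/(-4 + C))
K(1, 7)*535 = ((-7 + 7 + 1)/(-4 + 7))*535 = (1/3)*535 = 535/3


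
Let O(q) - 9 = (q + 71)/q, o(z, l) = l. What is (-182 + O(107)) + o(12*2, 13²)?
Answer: -250/107 ≈ -2.3364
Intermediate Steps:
O(q) = 9 + (71 + q)/q (O(q) = 9 + (q + 71)/q = 9 + (71 + q)/q)
(-182 + O(107)) + o(12*2, 13²) = (-182 + (10 + 71/107)) + 13² = (-182 + (10 + 71*(1/107))) + 169 = (-182 + (10 + 71/107)) + 169 = (-182 + 1141/107) + 169 = -18333/107 + 169 = -250/107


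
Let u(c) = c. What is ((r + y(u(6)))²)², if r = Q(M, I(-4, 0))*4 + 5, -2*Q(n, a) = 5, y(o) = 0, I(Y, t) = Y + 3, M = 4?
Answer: 625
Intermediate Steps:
I(Y, t) = 3 + Y
Q(n, a) = -5/2 (Q(n, a) = -½*5 = -5/2)
r = -5 (r = -5/2*4 + 5 = -10 + 5 = -5)
((r + y(u(6)))²)² = ((-5 + 0)²)² = ((-5)²)² = 25² = 625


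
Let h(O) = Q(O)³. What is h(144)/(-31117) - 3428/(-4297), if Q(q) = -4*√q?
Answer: 581882900/133709749 ≈ 4.3518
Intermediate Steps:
h(O) = -64*O^(3/2) (h(O) = (-4*√O)³ = -64*O^(3/2))
h(144)/(-31117) - 3428/(-4297) = -64*144^(3/2)/(-31117) - 3428/(-4297) = -64*1728*(-1/31117) - 3428*(-1/4297) = -110592*(-1/31117) + 3428/4297 = 110592/31117 + 3428/4297 = 581882900/133709749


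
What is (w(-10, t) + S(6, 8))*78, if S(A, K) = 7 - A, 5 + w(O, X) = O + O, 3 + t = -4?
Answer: -1872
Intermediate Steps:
t = -7 (t = -3 - 4 = -7)
w(O, X) = -5 + 2*O (w(O, X) = -5 + (O + O) = -5 + 2*O)
(w(-10, t) + S(6, 8))*78 = ((-5 + 2*(-10)) + (7 - 1*6))*78 = ((-5 - 20) + (7 - 6))*78 = (-25 + 1)*78 = -24*78 = -1872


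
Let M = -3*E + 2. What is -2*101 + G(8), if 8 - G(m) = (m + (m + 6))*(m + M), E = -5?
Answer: -744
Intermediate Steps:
M = 17 (M = -3*(-5) + 2 = 15 + 2 = 17)
G(m) = 8 - (6 + 2*m)*(17 + m) (G(m) = 8 - (m + (m + 6))*(m + 17) = 8 - (m + (6 + m))*(17 + m) = 8 - (6 + 2*m)*(17 + m))
-2*101 + G(8) = -2*101 + (-94 - 40*8 - 2*8²) = -202 + (-94 - 320 - 2*64) = -202 + (-94 - 320 - 128) = -202 - 542 = -744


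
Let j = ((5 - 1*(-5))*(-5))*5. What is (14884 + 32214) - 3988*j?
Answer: 1044098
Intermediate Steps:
j = -250 (j = ((5 + 5)*(-5))*5 = (10*(-5))*5 = -50*5 = -250)
(14884 + 32214) - 3988*j = (14884 + 32214) - 3988*(-250) = 47098 + 997000 = 1044098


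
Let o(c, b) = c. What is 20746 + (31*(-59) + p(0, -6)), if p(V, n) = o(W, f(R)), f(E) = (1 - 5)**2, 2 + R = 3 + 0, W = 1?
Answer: 18918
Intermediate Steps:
R = 1 (R = -2 + (3 + 0) = -2 + 3 = 1)
f(E) = 16 (f(E) = (-4)**2 = 16)
p(V, n) = 1
20746 + (31*(-59) + p(0, -6)) = 20746 + (31*(-59) + 1) = 20746 + (-1829 + 1) = 20746 - 1828 = 18918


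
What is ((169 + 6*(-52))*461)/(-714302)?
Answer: 65923/714302 ≈ 0.092290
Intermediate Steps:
((169 + 6*(-52))*461)/(-714302) = ((169 - 312)*461)*(-1/714302) = -143*461*(-1/714302) = -65923*(-1/714302) = 65923/714302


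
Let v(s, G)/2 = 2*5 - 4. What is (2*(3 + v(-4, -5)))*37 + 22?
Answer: 1132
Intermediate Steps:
v(s, G) = 12 (v(s, G) = 2*(2*5 - 4) = 2*(10 - 4) = 2*6 = 12)
(2*(3 + v(-4, -5)))*37 + 22 = (2*(3 + 12))*37 + 22 = (2*15)*37 + 22 = 30*37 + 22 = 1110 + 22 = 1132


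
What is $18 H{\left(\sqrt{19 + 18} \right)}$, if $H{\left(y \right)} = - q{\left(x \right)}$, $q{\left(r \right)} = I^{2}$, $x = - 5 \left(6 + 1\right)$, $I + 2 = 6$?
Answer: $-288$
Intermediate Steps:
$I = 4$ ($I = -2 + 6 = 4$)
$x = -35$ ($x = \left(-5\right) 7 = -35$)
$q{\left(r \right)} = 16$ ($q{\left(r \right)} = 4^{2} = 16$)
$H{\left(y \right)} = -16$ ($H{\left(y \right)} = \left(-1\right) 16 = -16$)
$18 H{\left(\sqrt{19 + 18} \right)} = 18 \left(-16\right) = -288$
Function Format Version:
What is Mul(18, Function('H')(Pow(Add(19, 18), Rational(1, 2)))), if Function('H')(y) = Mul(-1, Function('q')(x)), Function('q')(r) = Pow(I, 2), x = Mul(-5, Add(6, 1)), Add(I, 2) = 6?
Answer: -288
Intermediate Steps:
I = 4 (I = Add(-2, 6) = 4)
x = -35 (x = Mul(-5, 7) = -35)
Function('q')(r) = 16 (Function('q')(r) = Pow(4, 2) = 16)
Function('H')(y) = -16 (Function('H')(y) = Mul(-1, 16) = -16)
Mul(18, Function('H')(Pow(Add(19, 18), Rational(1, 2)))) = Mul(18, -16) = -288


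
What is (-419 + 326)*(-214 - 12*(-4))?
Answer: 15438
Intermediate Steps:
(-419 + 326)*(-214 - 12*(-4)) = -93*(-214 + 48) = -93*(-166) = 15438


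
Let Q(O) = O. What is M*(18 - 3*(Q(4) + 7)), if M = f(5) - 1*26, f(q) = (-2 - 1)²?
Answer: 255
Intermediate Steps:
f(q) = 9 (f(q) = (-3)² = 9)
M = -17 (M = 9 - 1*26 = 9 - 26 = -17)
M*(18 - 3*(Q(4) + 7)) = -17*(18 - 3*(4 + 7)) = -17*(18 - 3*11) = -17*(18 - 33) = -17*(-15) = 255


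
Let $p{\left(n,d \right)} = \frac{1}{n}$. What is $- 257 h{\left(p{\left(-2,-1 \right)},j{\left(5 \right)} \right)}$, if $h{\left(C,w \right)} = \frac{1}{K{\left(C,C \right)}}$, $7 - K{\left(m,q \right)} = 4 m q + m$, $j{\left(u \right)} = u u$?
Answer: $- \frac{514}{13} \approx -39.538$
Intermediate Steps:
$j{\left(u \right)} = u^{2}$
$K{\left(m,q \right)} = 7 - m - 4 m q$ ($K{\left(m,q \right)} = 7 - \left(4 m q + m\right) = 7 - \left(m + 4 m q\right) = 7 - m - 4 m q$)
$h{\left(C,w \right)} = \frac{1}{7 - C - 4 C^{2}}$ ($h{\left(C,w \right)} = \frac{1}{7 - C - 4 C C} = \frac{1}{7 - C - 4 C^{2}}$)
$- 257 h{\left(p{\left(-2,-1 \right)},j{\left(5 \right)} \right)} = - 257 \left(- \frac{1}{-7 + \frac{1}{-2} + 4 \left(\frac{1}{-2}\right)^{2}}\right) = - 257 \left(- \frac{1}{-7 - \frac{1}{2} + 4 \left(- \frac{1}{2}\right)^{2}}\right) = - 257 \left(- \frac{1}{-7 - \frac{1}{2} + 4 \cdot \frac{1}{4}}\right) = - 257 \left(- \frac{1}{-7 - \frac{1}{2} + 1}\right) = - 257 \left(- \frac{1}{- \frac{13}{2}}\right) = - 257 \left(\left(-1\right) \left(- \frac{2}{13}\right)\right) = \left(-257\right) \frac{2}{13} = - \frac{514}{13}$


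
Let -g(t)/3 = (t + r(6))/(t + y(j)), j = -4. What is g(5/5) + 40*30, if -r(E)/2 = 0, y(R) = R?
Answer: 1201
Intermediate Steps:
r(E) = 0 (r(E) = -2*0 = 0)
g(t) = -3*t/(-4 + t) (g(t) = -3*(t + 0)/(t - 4) = -3*t/(-4 + t))
g(5/5) + 40*30 = -3*5/5/(-4 + 5/5) + 40*30 = -3*5*(⅕)/(-4 + 5*(⅕)) + 1200 = -3*1/(-4 + 1) + 1200 = -3*1/(-3) + 1200 = -3*1*(-⅓) + 1200 = 1 + 1200 = 1201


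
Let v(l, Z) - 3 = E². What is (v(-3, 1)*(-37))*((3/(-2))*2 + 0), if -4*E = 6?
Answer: 2331/4 ≈ 582.75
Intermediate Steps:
E = -3/2 (E = -¼*6 = -3/2 ≈ -1.5000)
v(l, Z) = 21/4 (v(l, Z) = 3 + (-3/2)² = 3 + 9/4 = 21/4)
(v(-3, 1)*(-37))*((3/(-2))*2 + 0) = ((21/4)*(-37))*((3/(-2))*2 + 0) = -777*((3*(-½))*2 + 0)/4 = -777*(-3/2*2 + 0)/4 = -777*(-3 + 0)/4 = -777/4*(-3) = 2331/4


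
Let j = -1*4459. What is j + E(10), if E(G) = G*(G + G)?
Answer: -4259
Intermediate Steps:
j = -4459
E(G) = 2*G² (E(G) = G*(2*G) = 2*G²)
j + E(10) = -4459 + 2*10² = -4459 + 2*100 = -4459 + 200 = -4259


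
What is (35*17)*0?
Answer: 0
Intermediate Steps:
(35*17)*0 = 595*0 = 0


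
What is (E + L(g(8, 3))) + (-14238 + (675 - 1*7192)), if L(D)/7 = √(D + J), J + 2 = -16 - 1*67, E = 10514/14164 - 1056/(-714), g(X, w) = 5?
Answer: -17489570275/842758 + 28*I*√5 ≈ -20753.0 + 62.61*I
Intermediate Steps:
E = 1872015/842758 (E = 10514*(1/14164) - 1056*(-1/714) = 5257/7082 + 176/119 = 1872015/842758 ≈ 2.2213)
J = -85 (J = -2 + (-16 - 1*67) = -2 + (-16 - 67) = -2 - 83 = -85)
L(D) = 7*√(-85 + D) (L(D) = 7*√(D - 85) = 7*√(-85 + D))
(E + L(g(8, 3))) + (-14238 + (675 - 1*7192)) = (1872015/842758 + 7*√(-85 + 5)) + (-14238 + (675 - 1*7192)) = (1872015/842758 + 7*√(-80)) + (-14238 + (675 - 7192)) = (1872015/842758 + 7*(4*I*√5)) + (-14238 - 6517) = (1872015/842758 + 28*I*√5) - 20755 = -17489570275/842758 + 28*I*√5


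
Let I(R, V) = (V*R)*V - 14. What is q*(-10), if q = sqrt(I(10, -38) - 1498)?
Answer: -80*sqrt(202) ≈ -1137.0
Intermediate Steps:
I(R, V) = -14 + R*V**2 (I(R, V) = (R*V)*V - 14 = R*V**2 - 14 = -14 + R*V**2)
q = 8*sqrt(202) (q = sqrt((-14 + 10*(-38)**2) - 1498) = sqrt((-14 + 10*1444) - 1498) = sqrt((-14 + 14440) - 1498) = sqrt(14426 - 1498) = sqrt(12928) = 8*sqrt(202) ≈ 113.70)
q*(-10) = (8*sqrt(202))*(-10) = -80*sqrt(202)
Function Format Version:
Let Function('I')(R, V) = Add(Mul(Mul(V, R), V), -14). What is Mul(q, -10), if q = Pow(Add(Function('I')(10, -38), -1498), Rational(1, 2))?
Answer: Mul(-80, Pow(202, Rational(1, 2))) ≈ -1137.0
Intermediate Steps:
Function('I')(R, V) = Add(-14, Mul(R, Pow(V, 2))) (Function('I')(R, V) = Add(Mul(Mul(R, V), V), -14) = Add(Mul(R, Pow(V, 2)), -14) = Add(-14, Mul(R, Pow(V, 2))))
q = Mul(8, Pow(202, Rational(1, 2))) (q = Pow(Add(Add(-14, Mul(10, Pow(-38, 2))), -1498), Rational(1, 2)) = Pow(Add(Add(-14, Mul(10, 1444)), -1498), Rational(1, 2)) = Pow(Add(Add(-14, 14440), -1498), Rational(1, 2)) = Pow(Add(14426, -1498), Rational(1, 2)) = Pow(12928, Rational(1, 2)) = Mul(8, Pow(202, Rational(1, 2))) ≈ 113.70)
Mul(q, -10) = Mul(Mul(8, Pow(202, Rational(1, 2))), -10) = Mul(-80, Pow(202, Rational(1, 2)))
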